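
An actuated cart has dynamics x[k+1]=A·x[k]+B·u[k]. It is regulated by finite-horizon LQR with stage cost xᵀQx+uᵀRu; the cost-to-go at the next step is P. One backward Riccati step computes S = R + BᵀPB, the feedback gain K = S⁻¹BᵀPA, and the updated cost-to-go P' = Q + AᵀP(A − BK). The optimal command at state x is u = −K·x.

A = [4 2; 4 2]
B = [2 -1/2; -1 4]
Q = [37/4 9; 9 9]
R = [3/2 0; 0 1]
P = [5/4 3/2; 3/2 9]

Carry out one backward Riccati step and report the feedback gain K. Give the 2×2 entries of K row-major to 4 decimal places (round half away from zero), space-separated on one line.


1.6523 0.8262 1.4570 0.7285

BᵀP = [1.0000 -6.0000; 5.3750 35.2500]
S = R + BᵀPB = [3/2 0; 0 1] + [8.0000 -24.5000; -24.5000 138.3125] = [9.5000 -24.5000; -24.5000 139.3125]
BᵀPA = [-20.0000 -10.0000; 162.5000 81.2500]
K = S⁻¹·BᵀPA = [1.6523 0.8262; 1.4570 0.7285]
A−BK = [1.4238 0.7119; -0.1758 -0.0879]
AᵀP(A−BK) = [8.2797 4.1398; 4.1398 2.0699]
P' = Q + AᵀP(A−BK) = [17.5297 13.1398; 13.1398 11.0699]
tr(P') = 28.5996


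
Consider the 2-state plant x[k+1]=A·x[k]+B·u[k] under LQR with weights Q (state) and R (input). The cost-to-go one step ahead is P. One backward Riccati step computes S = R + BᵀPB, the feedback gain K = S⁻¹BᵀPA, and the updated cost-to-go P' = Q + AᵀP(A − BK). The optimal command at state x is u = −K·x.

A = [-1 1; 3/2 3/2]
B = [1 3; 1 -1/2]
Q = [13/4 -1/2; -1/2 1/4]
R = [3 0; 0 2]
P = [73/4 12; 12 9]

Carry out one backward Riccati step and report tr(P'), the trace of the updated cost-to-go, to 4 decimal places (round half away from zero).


BᵀP = [30.2500 21.0000; 48.7500 31.5000]
S = R + BᵀPB = [3 0; 0 2] + [51.2500 80.2500; 80.2500 130.5000] = [54.2500 80.2500; 80.2500 132.5000]
BᵀPA = [1.2500 61.7500; -1.5000 96.0000]
K = S⁻¹·BᵀPA = [0.3823 0.6388; -0.2429 0.3376]
A−BK = [-0.6537 -0.6517; 0.9962 1.0300]
AᵀP(A−BK) = [1.6578 1.7079; 1.7079 2.6413]
P' = Q + AᵀP(A−BK) = [4.9078 1.2079; 1.2079 2.8913]
tr(P') = 7.7991

7.7991


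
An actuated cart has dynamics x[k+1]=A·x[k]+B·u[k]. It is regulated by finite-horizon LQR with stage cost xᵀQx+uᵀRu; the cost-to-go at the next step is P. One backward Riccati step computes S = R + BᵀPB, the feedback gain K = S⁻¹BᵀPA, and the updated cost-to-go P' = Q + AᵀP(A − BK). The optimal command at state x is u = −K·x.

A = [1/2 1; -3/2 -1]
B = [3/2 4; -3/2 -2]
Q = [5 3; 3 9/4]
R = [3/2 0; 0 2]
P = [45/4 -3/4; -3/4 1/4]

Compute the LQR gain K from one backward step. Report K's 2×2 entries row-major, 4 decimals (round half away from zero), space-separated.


0.1515 0.1414 0.0879 0.2020

BᵀP = [18.0000 -1.5000; 46.5000 -3.5000]
S = R + BᵀPB = [3/2 0; 0 2] + [29.2500 75.0000; 75.0000 193.0000] = [30.7500 75.0000; 75.0000 195.0000]
BᵀPA = [11.2500 19.5000; 28.5000 50.0000]
K = S⁻¹·BᵀPA = [0.1515 0.1414; 0.0879 0.2020]
A−BK = [-0.0788 -0.0202; -1.0970 -0.3838]
AᵀP(A−BK) = [0.2909 0.1515; 0.1515 0.1414]
P' = Q + AᵀP(A−BK) = [5.2909 3.1515; 3.1515 2.3914]
tr(P') = 7.6823


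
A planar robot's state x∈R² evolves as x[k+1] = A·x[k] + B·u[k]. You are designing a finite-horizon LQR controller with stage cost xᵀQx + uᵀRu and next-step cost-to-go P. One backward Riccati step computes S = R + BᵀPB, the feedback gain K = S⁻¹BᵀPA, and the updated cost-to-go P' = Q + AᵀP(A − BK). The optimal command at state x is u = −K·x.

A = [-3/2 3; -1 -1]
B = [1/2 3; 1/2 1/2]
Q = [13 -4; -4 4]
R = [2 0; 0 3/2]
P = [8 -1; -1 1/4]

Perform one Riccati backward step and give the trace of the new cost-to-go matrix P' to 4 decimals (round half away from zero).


BᵀP = [3.5000 -0.3750; 23.5000 -2.8750]
S = R + BᵀPB = [2 0; 0 3/2] + [1.5625 10.3125; 10.3125 69.0625] = [3.5625 10.3125; 10.3125 70.5625]
BᵀPA = [-4.8750 10.8750; -32.3750 73.3750]
K = S⁻¹·BᵀPA = [-0.0698 0.0737; -0.4486 1.0291]
A−BK = [-0.1193 -0.1241; -0.7408 -1.5514]
AᵀP(A−BK) = [0.3859 -0.5740; -0.5740 1.9392]
P' = Q + AᵀP(A−BK) = [13.3859 -4.5740; -4.5740 5.9392]
tr(P') = 19.3251

19.3251


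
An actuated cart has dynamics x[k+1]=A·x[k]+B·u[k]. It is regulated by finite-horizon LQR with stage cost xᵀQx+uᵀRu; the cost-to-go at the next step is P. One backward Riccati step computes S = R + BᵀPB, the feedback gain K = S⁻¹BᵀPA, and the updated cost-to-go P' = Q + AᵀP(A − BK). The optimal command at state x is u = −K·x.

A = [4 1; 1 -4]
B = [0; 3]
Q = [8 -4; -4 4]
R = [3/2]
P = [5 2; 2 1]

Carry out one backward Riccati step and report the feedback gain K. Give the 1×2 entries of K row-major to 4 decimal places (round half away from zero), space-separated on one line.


BᵀP = [6.0000 3.0000]
S = R + BᵀPB = [3/2] + [9.0000] = [10.5000]
BᵀPA = [27.0000 -6.0000]
K = S⁻¹·BᵀPA = [2.5714 -0.5714]
A−BK = [4.0000 1.0000; -6.7143 -2.2857]
AᵀP(A−BK) = [27.5714 1.4286; 1.4286 1.5714]
P' = Q + AᵀP(A−BK) = [35.5714 -2.5714; -2.5714 5.5714]
tr(P') = 41.1429

2.5714 -0.5714


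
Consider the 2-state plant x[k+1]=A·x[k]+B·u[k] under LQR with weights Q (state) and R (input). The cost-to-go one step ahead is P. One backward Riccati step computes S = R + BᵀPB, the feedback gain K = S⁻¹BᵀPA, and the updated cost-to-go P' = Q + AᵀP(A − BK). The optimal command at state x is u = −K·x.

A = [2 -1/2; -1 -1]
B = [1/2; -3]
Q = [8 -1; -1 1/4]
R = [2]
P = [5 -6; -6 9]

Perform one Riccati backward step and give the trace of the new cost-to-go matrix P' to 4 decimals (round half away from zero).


12.3845

BᵀP = [20.5000 -30.0000]
S = R + BᵀPB = [2] + [100.2500] = [102.2500]
BᵀPA = [71.0000 19.7500]
K = S⁻¹·BᵀPA = [0.6944 0.1932]
A−BK = [1.6528 -0.5966; 1.0831 -0.4205]
AᵀP(A−BK) = [3.6993 -0.7139; -0.7139 0.4352]
P' = Q + AᵀP(A−BK) = [11.6993 -1.7139; -1.7139 0.6852]
tr(P') = 12.3845


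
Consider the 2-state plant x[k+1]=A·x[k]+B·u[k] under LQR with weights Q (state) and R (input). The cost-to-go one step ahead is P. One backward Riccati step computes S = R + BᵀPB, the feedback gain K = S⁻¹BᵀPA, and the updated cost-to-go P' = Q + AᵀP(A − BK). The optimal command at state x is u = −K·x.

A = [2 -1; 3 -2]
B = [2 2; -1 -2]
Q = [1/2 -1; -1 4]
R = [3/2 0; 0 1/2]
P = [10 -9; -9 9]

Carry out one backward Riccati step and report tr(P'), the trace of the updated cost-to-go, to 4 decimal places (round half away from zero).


BᵀP = [29.0000 -27.0000; 38.0000 -36.0000]
S = R + BᵀPB = [3/2 0; 0 1/2] + [85.0000 112.0000; 112.0000 148.0000] = [86.5000 112.0000; 112.0000 148.5000]
BᵀPA = [-23.0000 25.0000; -32.0000 34.0000]
K = S⁻¹·BᵀPA = [0.5593 -0.3170; -0.6373 0.4680]
A−BK = [2.1560 -1.3021; 2.2846 -1.3809]
AᵀP(A−BK) = [5.4697 -3.3137; -3.3137 2.0116]
P' = Q + AᵀP(A−BK) = [5.9697 -4.3137; -4.3137 6.0116]
tr(P') = 11.9813

11.9813


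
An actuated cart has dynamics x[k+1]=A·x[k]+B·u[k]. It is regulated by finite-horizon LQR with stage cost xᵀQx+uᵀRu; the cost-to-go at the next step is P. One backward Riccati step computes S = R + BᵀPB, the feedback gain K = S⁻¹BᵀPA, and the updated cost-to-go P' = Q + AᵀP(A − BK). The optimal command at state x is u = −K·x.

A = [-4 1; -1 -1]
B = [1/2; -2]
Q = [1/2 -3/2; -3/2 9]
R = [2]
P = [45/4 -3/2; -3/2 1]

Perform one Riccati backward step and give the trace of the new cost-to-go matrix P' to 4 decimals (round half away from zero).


97.4577

BᵀP = [8.6250 -2.7500]
S = R + BᵀPB = [2] + [9.8125] = [11.8125]
BᵀPA = [-31.7500 11.3750]
K = S⁻¹·BᵀPA = [-2.6878 0.9630]
A−BK = [-2.6561 0.5185; -6.3757 0.9259]
AᵀP(A−BK) = [83.6614 -17.9259; -17.9259 4.2963]
P' = Q + AᵀP(A−BK) = [84.1614 -19.4259; -19.4259 13.2963]
tr(P') = 97.4577


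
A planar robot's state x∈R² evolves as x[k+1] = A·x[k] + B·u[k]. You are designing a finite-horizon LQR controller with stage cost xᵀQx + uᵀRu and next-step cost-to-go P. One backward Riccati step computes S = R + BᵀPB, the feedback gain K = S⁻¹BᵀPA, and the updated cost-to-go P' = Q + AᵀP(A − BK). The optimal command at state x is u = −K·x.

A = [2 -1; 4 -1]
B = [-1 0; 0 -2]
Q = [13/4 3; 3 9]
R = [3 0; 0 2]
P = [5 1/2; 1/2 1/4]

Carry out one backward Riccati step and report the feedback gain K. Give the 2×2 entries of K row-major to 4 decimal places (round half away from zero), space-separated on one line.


BᵀP = [-5.0000 -0.5000; -1.0000 -0.5000]
S = R + BᵀPB = [3 0; 0 2] + [5.0000 1.0000; 1.0000 1.0000] = [8.0000 1.0000; 1.0000 3.0000]
BᵀPA = [-12.0000 5.5000; -4.0000 1.5000]
K = S⁻¹·BᵀPA = [-1.3913 0.6522; -0.8696 0.2826]
A−BK = [0.6087 -0.3478; 2.2609 -0.4348]
AᵀP(A−BK) = [11.8261 -5.0435; -5.0435 2.2391]
P' = Q + AᵀP(A−BK) = [15.0761 -2.0435; -2.0435 11.2391]
tr(P') = 26.3152

-1.3913 0.6522 -0.8696 0.2826


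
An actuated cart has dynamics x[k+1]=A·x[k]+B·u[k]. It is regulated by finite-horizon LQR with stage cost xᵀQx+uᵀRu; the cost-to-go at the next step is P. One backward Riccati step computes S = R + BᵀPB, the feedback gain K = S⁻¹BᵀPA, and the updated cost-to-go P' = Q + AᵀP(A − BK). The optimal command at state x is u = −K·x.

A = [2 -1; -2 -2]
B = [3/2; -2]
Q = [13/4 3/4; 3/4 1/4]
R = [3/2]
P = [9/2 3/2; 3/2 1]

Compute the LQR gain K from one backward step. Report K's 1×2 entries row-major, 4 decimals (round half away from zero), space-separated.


1.0566 -0.6415

BᵀP = [3.7500 0.2500]
S = R + BᵀPB = [3/2] + [5.1250] = [6.6250]
BᵀPA = [7.0000 -4.2500]
K = S⁻¹·BᵀPA = [1.0566 -0.6415]
A−BK = [0.4151 -0.0377; 0.1132 -3.2830]
AᵀP(A−BK) = [2.6038 -3.5094; -3.5094 11.7736]
P' = Q + AᵀP(A−BK) = [5.8538 -2.7594; -2.7594 12.0236]
tr(P') = 17.8774


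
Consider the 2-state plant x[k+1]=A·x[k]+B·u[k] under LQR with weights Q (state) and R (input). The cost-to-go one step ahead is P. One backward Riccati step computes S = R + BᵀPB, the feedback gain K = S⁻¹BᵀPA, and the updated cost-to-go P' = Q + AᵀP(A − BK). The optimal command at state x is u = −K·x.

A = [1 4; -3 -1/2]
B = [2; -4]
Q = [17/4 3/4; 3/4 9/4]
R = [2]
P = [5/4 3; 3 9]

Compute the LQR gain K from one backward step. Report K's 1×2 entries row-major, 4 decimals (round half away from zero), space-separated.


BᵀP = [-9.5000 -30.0000]
S = R + BᵀPB = [2] + [101.0000] = [103.0000]
BᵀPA = [80.5000 -23.0000]
K = S⁻¹·BᵀPA = [0.7816 -0.2233]
A−BK = [-0.5631 4.4466; 0.1262 -1.3932]
AᵀP(A−BK) = [1.3350 -1.0243; -1.0243 5.1141]
P' = Q + AᵀP(A−BK) = [5.5850 -0.2743; -0.2743 7.3641]
tr(P') = 12.9490

0.7816 -0.2233


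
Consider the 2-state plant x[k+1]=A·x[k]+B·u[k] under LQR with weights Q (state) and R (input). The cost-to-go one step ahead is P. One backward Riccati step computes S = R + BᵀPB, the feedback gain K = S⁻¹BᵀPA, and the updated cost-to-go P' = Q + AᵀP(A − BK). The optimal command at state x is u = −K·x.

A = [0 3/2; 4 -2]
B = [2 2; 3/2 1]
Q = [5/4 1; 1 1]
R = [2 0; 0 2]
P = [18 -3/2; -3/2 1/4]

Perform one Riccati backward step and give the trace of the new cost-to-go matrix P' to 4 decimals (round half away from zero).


BᵀP = [33.7500 -2.6250; 34.5000 -2.7500]
S = R + BᵀPB = [2 0; 0 2] + [63.5625 64.8750; 64.8750 66.2500] = [65.5625 64.8750; 64.8750 68.2500]
BᵀPA = [-10.5000 55.8750; -11.0000 57.2500]
K = S⁻¹·BᵀPA = [-0.0113 0.3738; -0.1504 0.4835]
A−BK = [0.3235 -0.2146; 4.1674 -3.0442]
AᵀP(A−BK) = [2.2266 -1.7565; -1.7565 1.9329]
P' = Q + AᵀP(A−BK) = [3.4766 -0.7565; -0.7565 2.9329]
tr(P') = 6.4095

6.4095


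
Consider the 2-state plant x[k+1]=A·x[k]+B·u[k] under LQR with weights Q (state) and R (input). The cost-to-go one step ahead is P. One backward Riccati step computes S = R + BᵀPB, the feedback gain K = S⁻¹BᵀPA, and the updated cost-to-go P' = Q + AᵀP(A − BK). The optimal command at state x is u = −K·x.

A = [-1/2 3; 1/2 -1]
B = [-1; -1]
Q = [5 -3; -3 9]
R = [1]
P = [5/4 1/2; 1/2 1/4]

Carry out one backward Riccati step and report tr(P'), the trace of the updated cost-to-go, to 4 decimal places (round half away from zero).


16.7679

BᵀP = [-1.7500 -0.7500]
S = R + BᵀPB = [1] + [2.5000] = [3.5000]
BᵀPA = [0.5000 -4.5000]
K = S⁻¹·BᵀPA = [0.1429 -1.2857]
A−BK = [-0.3571 1.7143; 0.6429 -2.2857]
AᵀP(A−BK) = [0.0536 -0.3571; -0.3571 2.7143]
P' = Q + AᵀP(A−BK) = [5.0536 -3.3571; -3.3571 11.7143]
tr(P') = 16.7679


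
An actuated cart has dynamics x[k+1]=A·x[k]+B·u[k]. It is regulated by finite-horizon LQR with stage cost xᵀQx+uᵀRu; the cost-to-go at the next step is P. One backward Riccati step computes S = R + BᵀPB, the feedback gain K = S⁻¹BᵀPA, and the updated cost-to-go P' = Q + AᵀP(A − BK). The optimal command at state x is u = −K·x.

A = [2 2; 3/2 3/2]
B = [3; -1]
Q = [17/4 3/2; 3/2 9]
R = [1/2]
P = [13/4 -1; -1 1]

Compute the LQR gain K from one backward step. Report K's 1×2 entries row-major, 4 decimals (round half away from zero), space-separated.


0.4218 0.4218

BᵀP = [10.7500 -4.0000]
S = R + BᵀPB = [1/2] + [36.2500] = [36.7500]
BᵀPA = [15.5000 15.5000]
K = S⁻¹·BᵀPA = [0.4218 0.4218]
A−BK = [0.7347 0.7347; 1.9218 1.9218]
AᵀP(A−BK) = [2.7126 2.7126; 2.7126 2.7126]
P' = Q + AᵀP(A−BK) = [6.9626 4.2126; 4.2126 11.7126]
tr(P') = 18.6752


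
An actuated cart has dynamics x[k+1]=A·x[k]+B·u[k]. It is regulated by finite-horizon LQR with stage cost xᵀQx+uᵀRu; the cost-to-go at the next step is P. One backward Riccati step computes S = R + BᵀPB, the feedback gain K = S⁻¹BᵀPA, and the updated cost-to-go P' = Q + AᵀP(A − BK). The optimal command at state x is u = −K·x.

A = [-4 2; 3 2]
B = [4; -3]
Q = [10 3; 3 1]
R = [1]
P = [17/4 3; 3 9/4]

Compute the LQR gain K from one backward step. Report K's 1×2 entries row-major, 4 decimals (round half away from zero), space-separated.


-0.9420 1.5362

BᵀP = [8.0000 5.2500]
S = R + BᵀPB = [1] + [16.2500] = [17.2500]
BᵀPA = [-16.2500 26.5000]
K = S⁻¹·BᵀPA = [-0.9420 1.5362]
A−BK = [-0.2319 -4.1449; 0.1739 6.6087]
AᵀP(A−BK) = [0.9420 -1.5362; -1.5362 9.2899]
P' = Q + AᵀP(A−BK) = [10.9420 1.4638; 1.4638 10.2899]
tr(P') = 21.2319


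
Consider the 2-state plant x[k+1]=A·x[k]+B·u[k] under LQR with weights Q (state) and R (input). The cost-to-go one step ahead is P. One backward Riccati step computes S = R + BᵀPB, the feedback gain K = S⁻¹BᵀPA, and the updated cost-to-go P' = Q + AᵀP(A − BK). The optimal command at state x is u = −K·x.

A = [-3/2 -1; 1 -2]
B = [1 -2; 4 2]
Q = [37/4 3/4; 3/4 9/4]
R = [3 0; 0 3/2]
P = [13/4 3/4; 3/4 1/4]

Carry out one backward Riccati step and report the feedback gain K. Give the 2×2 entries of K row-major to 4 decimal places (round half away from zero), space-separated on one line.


BᵀP = [6.2500 1.7500; -5.0000 -1.0000]
S = R + BᵀPB = [3 0; 0 3/2] + [13.2500 -9.0000; -9.0000 8.0000] = [16.2500 -9.0000; -9.0000 9.5000]
BᵀPA = [-7.6250 -9.7500; 6.5000 7.0000]
K = S⁻¹·BᵀPA = [-0.1899 -0.4037; 0.5043 0.3543]
A−BK = [-0.3015 0.1124; 0.7513 -1.0937]
AᵀP(A−BK) = [0.5865 0.4932; 0.4932 0.8330]
P' = Q + AᵀP(A−BK) = [9.8365 1.2432; 1.2432 3.0830]
tr(P') = 12.9195

-0.1899 -0.4037 0.5043 0.3543


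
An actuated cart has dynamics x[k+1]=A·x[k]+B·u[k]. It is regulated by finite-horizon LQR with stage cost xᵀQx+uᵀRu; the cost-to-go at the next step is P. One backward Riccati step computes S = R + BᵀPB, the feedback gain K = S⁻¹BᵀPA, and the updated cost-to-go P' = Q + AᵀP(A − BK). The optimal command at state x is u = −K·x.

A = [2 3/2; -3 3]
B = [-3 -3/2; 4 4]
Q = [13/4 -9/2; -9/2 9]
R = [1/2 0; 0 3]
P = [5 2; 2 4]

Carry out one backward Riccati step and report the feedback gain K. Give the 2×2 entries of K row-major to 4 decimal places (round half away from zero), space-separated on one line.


-0.5953 -1.2078 -0.1463 1.8571

BᵀP = [-7.0000 10.0000; 0.5000 13.0000]
S = R + BᵀPB = [1/2 0; 0 3] + [61.0000 50.5000; 50.5000 51.2500] = [61.5000 50.5000; 50.5000 54.2500]
BᵀPA = [-44.0000 19.5000; -38.0000 39.7500]
K = S⁻¹·BᵀPA = [-0.5953 -1.2078; -0.1463 1.8571]
A−BK = [-0.0054 0.6621; -0.0336 0.4031]
AᵀP(A−BK) = [0.2468 -0.5762; -0.5762 14.9847]
P' = Q + AᵀP(A−BK) = [3.4968 -5.0762; -5.0762 23.9847]
tr(P') = 27.4815


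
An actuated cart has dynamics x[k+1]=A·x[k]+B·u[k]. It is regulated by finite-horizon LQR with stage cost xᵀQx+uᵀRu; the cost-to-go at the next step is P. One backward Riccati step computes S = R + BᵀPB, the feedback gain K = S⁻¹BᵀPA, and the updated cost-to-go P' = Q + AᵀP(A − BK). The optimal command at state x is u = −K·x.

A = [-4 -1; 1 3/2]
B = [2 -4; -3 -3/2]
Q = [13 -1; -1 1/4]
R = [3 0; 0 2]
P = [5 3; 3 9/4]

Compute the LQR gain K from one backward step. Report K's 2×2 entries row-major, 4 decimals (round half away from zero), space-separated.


BᵀP = [1.0000 -0.7500; -24.5000 -15.3750]
S = R + BᵀPB = [3 0; 0 2] + [4.2500 -2.8750; -2.8750 121.0625] = [7.2500 -2.8750; -2.8750 123.0625]
BᵀPA = [-4.7500 -2.1250; 82.6250 1.4375]
K = S⁻¹·BᵀPA = [-0.3926 -0.2912; 0.6622 0.0049]
A−BK = [-0.5659 -0.3981; 0.8157 0.6338]
AᵀP(A−BK) = [1.6681 0.5888; 0.5888 0.4368]
P' = Q + AᵀP(A−BK) = [14.6681 -0.4112; -0.4112 0.6868]
tr(P') = 15.3549

-0.3926 -0.2912 0.6622 0.0049


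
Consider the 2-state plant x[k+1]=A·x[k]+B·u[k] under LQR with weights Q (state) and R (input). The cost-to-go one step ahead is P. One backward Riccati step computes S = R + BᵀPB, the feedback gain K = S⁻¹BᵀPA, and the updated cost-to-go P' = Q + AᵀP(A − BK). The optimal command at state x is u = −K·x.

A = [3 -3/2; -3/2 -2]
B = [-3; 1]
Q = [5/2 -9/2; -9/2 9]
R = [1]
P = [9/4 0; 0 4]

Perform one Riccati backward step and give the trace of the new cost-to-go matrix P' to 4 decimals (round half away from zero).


34.3441

BᵀP = [-6.7500 4.0000]
S = R + BᵀPB = [1] + [24.2500] = [25.2500]
BᵀPA = [-26.2500 2.1250]
K = S⁻¹·BᵀPA = [-1.0396 0.0842]
A−BK = [-0.1188 -1.2475; -0.4604 -2.0842]
AᵀP(A−BK) = [1.9604 4.0842; 4.0842 20.8837]
P' = Q + AᵀP(A−BK) = [4.4604 -0.4158; -0.4158 29.8837]
tr(P') = 34.3441


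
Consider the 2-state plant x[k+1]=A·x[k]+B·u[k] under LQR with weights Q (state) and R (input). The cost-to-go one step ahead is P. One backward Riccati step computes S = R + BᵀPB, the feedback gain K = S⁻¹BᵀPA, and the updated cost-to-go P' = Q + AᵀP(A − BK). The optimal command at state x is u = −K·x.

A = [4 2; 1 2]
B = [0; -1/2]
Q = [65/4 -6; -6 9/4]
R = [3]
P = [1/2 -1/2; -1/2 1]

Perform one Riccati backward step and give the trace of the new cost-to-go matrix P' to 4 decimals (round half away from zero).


25.3462

BᵀP = [0.2500 -0.5000]
S = R + BᵀPB = [3] + [0.2500] = [3.2500]
BᵀPA = [0.5000 -0.5000]
K = S⁻¹·BᵀPA = [0.1538 -0.1538]
A−BK = [4.0000 2.0000; 1.0769 1.9231]
AᵀP(A−BK) = [4.9231 1.0769; 1.0769 1.9231]
P' = Q + AᵀP(A−BK) = [21.1731 -4.9231; -4.9231 4.1731]
tr(P') = 25.3462


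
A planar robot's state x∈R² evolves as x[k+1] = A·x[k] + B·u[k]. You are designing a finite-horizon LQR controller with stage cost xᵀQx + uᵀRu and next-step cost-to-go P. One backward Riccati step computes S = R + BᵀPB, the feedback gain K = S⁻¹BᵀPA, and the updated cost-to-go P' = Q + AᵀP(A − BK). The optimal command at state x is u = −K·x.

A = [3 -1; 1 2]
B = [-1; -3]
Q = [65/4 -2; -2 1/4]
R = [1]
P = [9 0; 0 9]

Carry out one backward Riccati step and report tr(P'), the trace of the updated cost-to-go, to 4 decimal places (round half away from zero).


BᵀP = [-9.0000 -27.0000]
S = R + BᵀPB = [1] + [90.0000] = [91.0000]
BᵀPA = [-54.0000 -45.0000]
K = S⁻¹·BᵀPA = [-0.5934 -0.4945]
A−BK = [2.4066 -1.4945; -0.7802 0.5165]
AᵀP(A−BK) = [57.9560 -35.7033; -35.7033 22.7473]
P' = Q + AᵀP(A−BK) = [74.2060 -37.7033; -37.7033 22.9973]
tr(P') = 97.2033

97.2033


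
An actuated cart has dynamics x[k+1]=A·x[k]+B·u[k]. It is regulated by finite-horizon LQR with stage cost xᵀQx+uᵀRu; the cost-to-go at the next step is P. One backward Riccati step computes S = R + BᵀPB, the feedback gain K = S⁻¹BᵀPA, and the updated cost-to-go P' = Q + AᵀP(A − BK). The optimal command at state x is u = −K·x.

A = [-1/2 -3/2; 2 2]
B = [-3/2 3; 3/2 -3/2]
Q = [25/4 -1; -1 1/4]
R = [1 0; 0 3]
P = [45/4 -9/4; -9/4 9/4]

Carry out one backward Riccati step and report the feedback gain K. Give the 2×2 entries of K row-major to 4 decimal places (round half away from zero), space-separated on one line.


0.8770 0.8555 0.1802 -0.1181

BᵀP = [-20.2500 6.7500; 37.1250 -10.1250]
S = R + BᵀPB = [1 0; 0 3] + [40.5000 -70.8750; -70.8750 126.5625] = [41.5000 -70.8750; -70.8750 129.5625]
BᵀPA = [23.6250 43.8750; -38.8125 -75.9375]
K = S⁻¹·BᵀPA = [0.8770 0.8555; 0.1802 -0.1181]
A−BK = [0.2750 0.1376; 0.9548 0.5396]
AᵀP(A−BK) = [2.5868 1.6418; 1.6418 1.3077]
P' = Q + AᵀP(A−BK) = [8.8368 0.6418; 0.6418 1.5577]
tr(P') = 10.3945


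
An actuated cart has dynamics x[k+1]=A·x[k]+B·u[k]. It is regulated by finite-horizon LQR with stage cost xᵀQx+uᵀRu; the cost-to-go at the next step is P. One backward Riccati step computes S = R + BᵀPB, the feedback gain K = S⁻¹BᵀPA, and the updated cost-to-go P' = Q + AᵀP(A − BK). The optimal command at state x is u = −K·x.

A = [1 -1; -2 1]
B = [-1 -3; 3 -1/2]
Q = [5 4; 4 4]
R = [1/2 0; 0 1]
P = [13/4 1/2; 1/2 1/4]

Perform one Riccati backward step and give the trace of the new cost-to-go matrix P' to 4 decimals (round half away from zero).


9.2966

BᵀP = [-1.7500 0.2500; -10.0000 -1.6250]
S = R + BᵀPB = [1/2 0; 0 1] + [2.5000 5.1250; 5.1250 30.8125] = [3.0000 5.1250; 5.1250 31.8125]
BᵀPA = [-2.2500 2.0000; -6.7500 8.3750]
K = S⁻¹·BᵀPA = [-0.5347 0.2993; -0.1260 0.2150]
A−BK = [0.0872 -0.0556; -0.4590 0.2096]
AᵀP(A−BK) = [0.1962 -0.1250; -0.1250 0.1004]
P' = Q + AᵀP(A−BK) = [5.1962 3.8750; 3.8750 4.1004]
tr(P') = 9.2966


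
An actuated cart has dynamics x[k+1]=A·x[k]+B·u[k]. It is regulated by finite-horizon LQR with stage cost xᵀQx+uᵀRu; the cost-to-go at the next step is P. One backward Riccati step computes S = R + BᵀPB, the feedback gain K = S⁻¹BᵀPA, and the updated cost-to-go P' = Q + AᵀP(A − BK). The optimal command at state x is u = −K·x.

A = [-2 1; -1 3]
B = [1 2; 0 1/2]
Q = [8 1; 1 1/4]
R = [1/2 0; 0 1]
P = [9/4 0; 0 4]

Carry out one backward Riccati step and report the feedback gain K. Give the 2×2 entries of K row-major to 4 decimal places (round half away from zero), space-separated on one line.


BᵀP = [2.2500 0.0000; 4.5000 2.0000]
S = R + BᵀPB = [1/2 0; 0 1] + [2.2500 4.5000; 4.5000 10.0000] = [2.7500 4.5000; 4.5000 11.0000]
BᵀPA = [-4.5000 2.2500; -11.0000 10.5000]
K = S⁻¹·BᵀPA = [0.0000 -2.2500; -1.0000 1.8750]
A−BK = [0.0000 -0.5000; -0.5000 2.0625]
AᵀP(A−BK) = [2.0000 -6.0000; -6.0000 23.6250]
P' = Q + AᵀP(A−BK) = [10.0000 -5.0000; -5.0000 23.8750]
tr(P') = 33.8750

0.0000 -2.2500 -1.0000 1.8750


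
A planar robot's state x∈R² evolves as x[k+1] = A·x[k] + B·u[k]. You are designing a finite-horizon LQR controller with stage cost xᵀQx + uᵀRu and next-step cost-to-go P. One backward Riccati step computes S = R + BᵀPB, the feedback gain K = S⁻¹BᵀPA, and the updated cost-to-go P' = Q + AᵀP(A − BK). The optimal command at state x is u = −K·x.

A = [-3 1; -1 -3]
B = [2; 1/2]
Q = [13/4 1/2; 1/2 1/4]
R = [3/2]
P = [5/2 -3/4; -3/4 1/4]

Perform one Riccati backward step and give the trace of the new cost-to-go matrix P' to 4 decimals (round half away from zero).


7.8634

BᵀP = [4.6250 -1.3750]
S = R + BᵀPB = [3/2] + [8.5625] = [10.0625]
BᵀPA = [-12.5000 8.7500]
K = S⁻¹·BᵀPA = [-1.2422 0.8696]
A−BK = [-0.5155 -0.7391; -0.3789 -3.4348]
AᵀP(A−BK) = [2.7220 -1.8804; -1.8804 1.6413]
P' = Q + AᵀP(A−BK) = [5.9720 -1.3804; -1.3804 1.8913]
tr(P') = 7.8634


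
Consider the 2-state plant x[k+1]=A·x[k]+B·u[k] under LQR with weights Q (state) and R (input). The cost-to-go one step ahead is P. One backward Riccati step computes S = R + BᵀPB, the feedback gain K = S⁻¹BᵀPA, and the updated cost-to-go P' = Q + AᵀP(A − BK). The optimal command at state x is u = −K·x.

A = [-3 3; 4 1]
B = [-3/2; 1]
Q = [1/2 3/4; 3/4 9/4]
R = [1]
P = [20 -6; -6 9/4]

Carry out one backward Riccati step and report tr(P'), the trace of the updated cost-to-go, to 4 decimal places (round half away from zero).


BᵀP = [-36.0000 11.2500]
S = R + BᵀPB = [1] + [65.2500] = [66.2500]
BᵀPA = [153.0000 -96.7500]
K = S⁻¹·BᵀPA = [2.3094 -1.4604]
A−BK = [0.4642 0.8094; 1.6906 2.4604]
AᵀP(A−BK) = [6.6566 -1.5623; -1.5623 4.9585]
P' = Q + AᵀP(A−BK) = [7.1566 -0.8123; -0.8123 7.2085]
tr(P') = 14.3651

14.3651


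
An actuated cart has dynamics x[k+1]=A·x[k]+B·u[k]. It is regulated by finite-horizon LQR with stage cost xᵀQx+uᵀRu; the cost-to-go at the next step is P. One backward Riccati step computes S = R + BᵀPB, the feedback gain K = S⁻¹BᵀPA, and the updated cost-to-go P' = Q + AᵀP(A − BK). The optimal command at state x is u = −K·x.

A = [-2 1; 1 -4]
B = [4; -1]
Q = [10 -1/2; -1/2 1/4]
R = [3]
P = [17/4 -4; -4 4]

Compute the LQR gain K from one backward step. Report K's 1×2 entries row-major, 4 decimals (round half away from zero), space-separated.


-0.5794 0.9439

BᵀP = [21.0000 -20.0000]
S = R + BᵀPB = [3] + [104.0000] = [107.0000]
BᵀPA = [-62.0000 101.0000]
K = S⁻¹·BᵀPA = [-0.5794 0.9439]
A−BK = [0.3178 -2.7757; 0.4206 -3.0561]
AᵀP(A−BK) = [1.0748 -1.9766; -1.9766 4.9136]
P' = Q + AᵀP(A−BK) = [11.0748 -2.4766; -2.4766 5.1636]
tr(P') = 16.2383


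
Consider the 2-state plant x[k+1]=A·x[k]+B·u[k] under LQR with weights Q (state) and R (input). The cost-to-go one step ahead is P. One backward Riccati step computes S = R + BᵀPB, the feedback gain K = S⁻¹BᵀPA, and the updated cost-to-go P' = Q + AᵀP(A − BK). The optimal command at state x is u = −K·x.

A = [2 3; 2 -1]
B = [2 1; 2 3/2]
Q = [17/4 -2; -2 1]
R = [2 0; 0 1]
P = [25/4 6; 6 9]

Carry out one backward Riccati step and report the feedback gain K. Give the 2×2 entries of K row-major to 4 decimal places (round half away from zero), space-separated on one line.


0.5868 0.7032 0.6311 -0.4972

BᵀP = [24.5000 30.0000; 15.2500 19.5000]
S = R + BᵀPB = [2 0; 0 1] + [109.0000 69.5000; 69.5000 44.5000] = [111.0000 69.5000; 69.5000 45.5000]
BᵀPA = [109.0000 43.5000; 69.5000 26.2500]
K = S⁻¹·BᵀPA = [0.5868 0.7032; 0.6311 -0.4972]
A−BK = [0.1952 2.0908; -0.1203 -1.6606]
AᵀP(A−BK) = [1.1737 1.4064; 1.4064 11.7123]
P' = Q + AᵀP(A−BK) = [5.4237 -0.5936; -0.5936 12.7123]
tr(P') = 18.1359


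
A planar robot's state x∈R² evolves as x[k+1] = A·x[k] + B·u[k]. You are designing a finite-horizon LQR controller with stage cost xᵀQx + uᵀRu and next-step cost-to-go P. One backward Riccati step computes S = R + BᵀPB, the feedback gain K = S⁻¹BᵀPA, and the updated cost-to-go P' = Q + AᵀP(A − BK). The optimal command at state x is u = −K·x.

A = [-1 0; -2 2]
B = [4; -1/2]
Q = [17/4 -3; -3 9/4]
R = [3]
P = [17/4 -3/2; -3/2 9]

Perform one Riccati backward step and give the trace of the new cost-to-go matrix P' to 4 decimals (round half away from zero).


BᵀP = [17.7500 -10.5000]
S = R + BᵀPB = [3] + [76.2500] = [79.2500]
BᵀPA = [3.2500 -21.0000]
K = S⁻¹·BᵀPA = [0.0410 -0.2650]
A−BK = [-1.1640 1.0599; -1.9795 1.8675]
AᵀP(A−BK) = [34.1167 -32.1388; -32.1388 30.4353]
P' = Q + AᵀP(A−BK) = [38.3667 -35.1388; -35.1388 32.6853]
tr(P') = 71.0521

71.0521


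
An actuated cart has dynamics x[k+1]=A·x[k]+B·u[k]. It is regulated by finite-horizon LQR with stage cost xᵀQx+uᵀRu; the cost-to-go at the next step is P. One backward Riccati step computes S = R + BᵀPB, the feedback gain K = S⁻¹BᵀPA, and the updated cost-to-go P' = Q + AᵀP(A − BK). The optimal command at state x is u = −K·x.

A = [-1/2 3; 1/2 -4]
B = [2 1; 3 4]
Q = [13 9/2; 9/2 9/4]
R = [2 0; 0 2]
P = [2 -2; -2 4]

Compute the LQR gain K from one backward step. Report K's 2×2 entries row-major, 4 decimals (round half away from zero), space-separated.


-0.1639 1.0000 0.2869 -2.0000

BᵀP = [-2.0000 8.0000; -6.0000 14.0000]
S = R + BᵀPB = [2 0; 0 2] + [20.0000 30.0000; 30.0000 50.0000] = [22.0000 30.0000; 30.0000 52.0000]
BᵀPA = [5.0000 -38.0000; 10.0000 -74.0000]
K = S⁻¹·BᵀPA = [-0.1639 1.0000; 0.2869 -2.0000]
A−BK = [-0.4590 3.0000; -0.1557 1.0000]
AᵀP(A−BK) = [0.4508 -3.0000; -3.0000 20.0000]
P' = Q + AᵀP(A−BK) = [13.4508 1.5000; 1.5000 22.2500]
tr(P') = 35.7008


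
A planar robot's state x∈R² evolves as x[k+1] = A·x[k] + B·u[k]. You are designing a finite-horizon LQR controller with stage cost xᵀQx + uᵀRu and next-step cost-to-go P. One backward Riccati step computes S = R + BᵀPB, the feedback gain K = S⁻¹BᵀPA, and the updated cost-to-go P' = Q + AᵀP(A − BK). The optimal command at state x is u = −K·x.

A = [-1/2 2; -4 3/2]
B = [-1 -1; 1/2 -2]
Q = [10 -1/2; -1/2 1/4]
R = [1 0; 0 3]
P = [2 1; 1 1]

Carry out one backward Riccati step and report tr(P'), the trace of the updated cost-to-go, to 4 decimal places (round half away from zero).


18.8777

BᵀP = [-1.5000 -0.5000; -4.0000 -3.0000]
S = R + BᵀPB = [1 0; 0 3] + [1.2500 2.5000; 2.5000 10.0000] = [2.2500 2.5000; 2.5000 13.0000]
BᵀPA = [2.7500 -3.7500; 14.0000 -12.5000]
K = S⁻¹·BᵀPA = [0.0326 -0.7609; 1.0707 -0.8152]
A−BK = [0.6033 0.4239; -1.8750 0.2500]
AᵀP(A−BK) = [5.4212 -3.2446; -3.2446 3.2065]
P' = Q + AᵀP(A−BK) = [15.4212 -3.7446; -3.7446 3.4565]
tr(P') = 18.8777


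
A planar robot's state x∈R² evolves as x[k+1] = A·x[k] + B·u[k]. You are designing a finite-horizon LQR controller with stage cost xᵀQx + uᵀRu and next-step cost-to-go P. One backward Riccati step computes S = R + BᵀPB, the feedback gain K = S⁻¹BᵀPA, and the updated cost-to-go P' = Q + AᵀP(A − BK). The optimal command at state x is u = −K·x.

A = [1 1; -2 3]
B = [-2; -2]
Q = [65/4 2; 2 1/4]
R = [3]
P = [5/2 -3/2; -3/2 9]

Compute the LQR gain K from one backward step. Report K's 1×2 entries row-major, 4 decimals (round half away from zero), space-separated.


0.7568 -1.2703

BᵀP = [-2.0000 -15.0000]
S = R + BᵀPB = [3] + [34.0000] = [37.0000]
BᵀPA = [28.0000 -47.0000]
K = S⁻¹·BᵀPA = [0.7568 -1.2703]
A−BK = [2.5135 -1.5405; -0.4865 0.4595]
AᵀP(A−BK) = [23.3108 -17.4324; -17.4324 14.7973]
P' = Q + AᵀP(A−BK) = [39.5608 -15.4324; -15.4324 15.0473]
tr(P') = 54.6081


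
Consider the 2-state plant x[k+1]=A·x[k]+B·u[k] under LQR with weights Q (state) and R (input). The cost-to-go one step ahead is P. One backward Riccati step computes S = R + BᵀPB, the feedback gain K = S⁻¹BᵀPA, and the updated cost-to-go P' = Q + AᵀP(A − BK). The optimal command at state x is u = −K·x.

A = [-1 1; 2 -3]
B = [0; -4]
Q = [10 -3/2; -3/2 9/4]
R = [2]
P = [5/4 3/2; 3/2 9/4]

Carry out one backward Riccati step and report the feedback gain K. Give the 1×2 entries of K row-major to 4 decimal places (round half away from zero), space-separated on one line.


-0.3158 0.5526

BᵀP = [-6.0000 -9.0000]
S = R + BᵀPB = [2] + [36.0000] = [38.0000]
BᵀPA = [-12.0000 21.0000]
K = S⁻¹·BᵀPA = [-0.3158 0.5526]
A−BK = [-1.0000 1.0000; 0.7368 -0.7895]
AᵀP(A−BK) = [0.4605 -0.6184; -0.6184 0.8947]
P' = Q + AᵀP(A−BK) = [10.4605 -2.1184; -2.1184 3.1447]
tr(P') = 13.6053


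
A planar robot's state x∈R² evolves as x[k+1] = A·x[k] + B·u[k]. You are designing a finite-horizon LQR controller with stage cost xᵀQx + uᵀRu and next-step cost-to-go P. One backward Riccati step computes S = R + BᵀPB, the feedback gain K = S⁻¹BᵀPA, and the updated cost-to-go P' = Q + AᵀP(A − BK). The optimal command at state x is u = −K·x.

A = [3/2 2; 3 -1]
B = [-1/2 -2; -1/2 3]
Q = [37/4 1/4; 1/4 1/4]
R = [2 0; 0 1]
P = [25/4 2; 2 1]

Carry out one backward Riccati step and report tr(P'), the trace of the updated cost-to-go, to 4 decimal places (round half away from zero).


BᵀP = [-4.1250 -1.5000; -6.5000 -1.0000]
S = R + BᵀPB = [2 0; 0 1] + [2.8125 3.7500; 3.7500 10.0000] = [4.8125 3.7500; 3.7500 11.0000]
BᵀPA = [-10.6875 -6.7500; -12.7500 -12.0000]
K = S⁻¹·BᵀPA = [-1.7942 -0.7524; -0.5474 -0.8344]
A−BK = [-0.4920 -0.0450; 3.7452 1.1270]
AᵀP(A−BK) = [14.9072 6.0699; 6.0699 2.9084]
P' = Q + AᵀP(A−BK) = [24.1572 6.3199; 6.3199 3.1584]
tr(P') = 27.3155

27.3155


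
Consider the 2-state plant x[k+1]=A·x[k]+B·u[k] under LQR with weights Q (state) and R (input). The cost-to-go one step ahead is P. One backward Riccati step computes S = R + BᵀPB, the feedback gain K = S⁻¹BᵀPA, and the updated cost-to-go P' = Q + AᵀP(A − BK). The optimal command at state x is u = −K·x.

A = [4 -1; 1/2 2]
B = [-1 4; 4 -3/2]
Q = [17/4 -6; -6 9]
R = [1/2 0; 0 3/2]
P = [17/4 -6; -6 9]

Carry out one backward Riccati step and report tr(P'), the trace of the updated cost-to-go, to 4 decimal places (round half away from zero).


14.5877

BᵀP = [-28.2500 42.0000; 26.0000 -37.5000]
S = R + BᵀPB = [1/2 0; 0 3/2] + [196.2500 -176.0000; -176.0000 160.2500] = [196.7500 -176.0000; -176.0000 161.7500]
BᵀPA = [-92.0000 112.2500; 85.2500 -101.0000]
K = S⁻¹·BᵀPA = [0.1450 0.4485; 0.6848 -0.1364]
A−BK = [1.4057 -0.0057; 0.9472 0.0015]
AᵀP(A−BK) = [1.2089 -0.1092; -0.1092 0.1287]
P' = Q + AᵀP(A−BK) = [5.4589 -6.1092; -6.1092 9.1287]
tr(P') = 14.5877


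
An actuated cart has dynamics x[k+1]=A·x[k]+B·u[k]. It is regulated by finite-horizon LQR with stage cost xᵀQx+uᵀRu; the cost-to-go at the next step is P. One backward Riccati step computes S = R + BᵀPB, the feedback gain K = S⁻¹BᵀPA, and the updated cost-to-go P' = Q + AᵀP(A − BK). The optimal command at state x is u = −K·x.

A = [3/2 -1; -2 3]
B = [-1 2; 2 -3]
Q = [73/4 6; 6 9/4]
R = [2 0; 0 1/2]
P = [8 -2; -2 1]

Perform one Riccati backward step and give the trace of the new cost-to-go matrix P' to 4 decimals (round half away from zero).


21.4724

BᵀP = [-12.0000 4.0000; 22.0000 -7.0000]
S = R + BᵀPB = [2 0; 0 1/2] + [20.0000 -36.0000; -36.0000 65.0000] = [22.0000 -36.0000; -36.0000 65.5000]
BᵀPA = [-26.0000 24.0000; 47.0000 -43.0000]
K = S⁻¹·BᵀPA = [-0.0759 0.1655; 0.6759 -0.5655]
A−BK = [0.0724 0.2966; 0.1793 0.9724]
AᵀP(A−BK) = [0.2621 -0.1172; -0.1172 0.7103]
P' = Q + AᵀP(A−BK) = [18.5121 5.8828; 5.8828 2.9603]
tr(P') = 21.4724


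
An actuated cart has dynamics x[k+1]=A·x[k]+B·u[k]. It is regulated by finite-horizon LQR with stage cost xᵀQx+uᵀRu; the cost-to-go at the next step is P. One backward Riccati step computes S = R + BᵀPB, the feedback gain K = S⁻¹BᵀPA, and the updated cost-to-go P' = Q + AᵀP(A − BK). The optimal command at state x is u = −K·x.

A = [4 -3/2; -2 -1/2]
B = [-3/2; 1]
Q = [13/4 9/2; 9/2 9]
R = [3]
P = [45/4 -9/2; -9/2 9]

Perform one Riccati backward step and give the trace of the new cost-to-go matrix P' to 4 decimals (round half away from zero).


40.1467

BᵀP = [-21.3750 15.7500]
S = R + BᵀPB = [3] + [47.8125] = [50.8125]
BᵀPA = [-117.0000 24.1875]
K = S⁻¹·BᵀPA = [-2.3026 0.4760]
A−BK = [0.5461 -0.7860; 0.3026 -0.9760]
AᵀP(A−BK) = [18.5978 -7.3063; -7.3063 9.2989]
P' = Q + AᵀP(A−BK) = [21.8478 -2.8063; -2.8063 18.2989]
tr(P') = 40.1467


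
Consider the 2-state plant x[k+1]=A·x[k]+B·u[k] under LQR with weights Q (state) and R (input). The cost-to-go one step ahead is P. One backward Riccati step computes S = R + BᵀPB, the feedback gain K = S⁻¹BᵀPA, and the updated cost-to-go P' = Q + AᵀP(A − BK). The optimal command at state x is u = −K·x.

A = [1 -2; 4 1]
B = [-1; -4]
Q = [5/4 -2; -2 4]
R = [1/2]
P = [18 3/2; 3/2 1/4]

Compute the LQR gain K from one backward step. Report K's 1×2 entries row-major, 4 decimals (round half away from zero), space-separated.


BᵀP = [-24.0000 -2.5000]
S = R + BᵀPB = [1/2] + [34.0000] = [34.5000]
BᵀPA = [-34.0000 45.5000]
K = S⁻¹·BᵀPA = [-0.9855 1.3188]
A−BK = [0.0145 -0.6812; 0.0580 6.2754]
AᵀP(A−BK) = [0.4928 -0.6594; -0.6594 6.2428]
P' = Q + AᵀP(A−BK) = [1.7428 -2.6594; -2.6594 10.2428]
tr(P') = 11.9855

-0.9855 1.3188


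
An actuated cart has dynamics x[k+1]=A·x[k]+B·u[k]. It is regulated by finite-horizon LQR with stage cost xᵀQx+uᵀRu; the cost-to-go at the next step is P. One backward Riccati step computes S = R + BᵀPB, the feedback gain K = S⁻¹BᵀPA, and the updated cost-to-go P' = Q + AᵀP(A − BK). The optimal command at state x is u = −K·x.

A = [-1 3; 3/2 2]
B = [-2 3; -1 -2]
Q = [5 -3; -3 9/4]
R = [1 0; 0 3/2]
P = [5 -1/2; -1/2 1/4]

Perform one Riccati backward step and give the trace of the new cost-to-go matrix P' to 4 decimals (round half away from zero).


9.1468

BᵀP = [-9.5000 0.7500; 16.0000 -2.0000]
S = R + BᵀPB = [1 0; 0 3/2] + [18.2500 -30.0000; -30.0000 52.0000] = [19.2500 -30.0000; -30.0000 53.5000]
BᵀPA = [10.6250 -27.0000; -19.0000 44.0000]
K = S⁻¹·BᵀPA = [-0.0120 -0.9586; -0.3619 0.2849]
A−BK = [0.0616 0.2281; 0.7642 1.6112]
AᵀP(A−BK) = [0.3145 0.0982; 0.0982 1.5823]
P' = Q + AᵀP(A−BK) = [5.3145 -2.9018; -2.9018 3.8323]
tr(P') = 9.1468


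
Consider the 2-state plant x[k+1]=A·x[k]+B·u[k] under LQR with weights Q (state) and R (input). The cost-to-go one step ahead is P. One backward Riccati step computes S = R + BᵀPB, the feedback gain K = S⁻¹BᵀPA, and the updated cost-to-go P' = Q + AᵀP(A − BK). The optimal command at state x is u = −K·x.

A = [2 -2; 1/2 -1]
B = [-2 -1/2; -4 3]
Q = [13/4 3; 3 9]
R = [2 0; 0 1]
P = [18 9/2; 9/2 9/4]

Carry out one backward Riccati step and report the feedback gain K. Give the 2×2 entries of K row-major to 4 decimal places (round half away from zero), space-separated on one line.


-0.7527 0.7857 -0.7408 0.6298

BᵀP = [-54.0000 -18.0000; 4.5000 4.5000]
S = R + BᵀPB = [2 0; 0 1] + [180.0000 -27.0000; -27.0000 11.2500] = [182.0000 -27.0000; -27.0000 12.2500]
BᵀPA = [-117.0000 126.0000; 11.2500 -13.5000]
K = S⁻¹·BᵀPA = [-0.7527 0.7857; -0.7408 0.6298]
A−BK = [0.1241 -0.1136; -0.2887 0.2536]
AᵀP(A−BK) = [1.8243 -1.7788; -1.7788 1.7492]
P' = Q + AᵀP(A−BK) = [5.0743 1.2212; 1.2212 10.7492]
tr(P') = 15.8235


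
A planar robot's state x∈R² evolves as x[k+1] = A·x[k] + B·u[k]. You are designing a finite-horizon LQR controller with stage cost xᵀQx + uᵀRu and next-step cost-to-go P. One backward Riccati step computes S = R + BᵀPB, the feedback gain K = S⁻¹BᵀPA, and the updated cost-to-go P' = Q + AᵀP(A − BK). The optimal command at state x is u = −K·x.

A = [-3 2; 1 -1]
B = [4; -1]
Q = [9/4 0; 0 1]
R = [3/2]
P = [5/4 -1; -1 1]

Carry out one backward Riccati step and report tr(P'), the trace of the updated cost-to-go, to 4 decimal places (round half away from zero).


4.6803

BᵀP = [6.0000 -5.0000]
S = R + BᵀPB = [3/2] + [29.0000] = [30.5000]
BᵀPA = [-23.0000 17.0000]
K = S⁻¹·BᵀPA = [-0.7541 0.5574]
A−BK = [0.0164 -0.2295; 0.2459 -0.4426]
AᵀP(A−BK) = [0.9057 -0.6803; -0.6803 0.5246]
P' = Q + AᵀP(A−BK) = [3.1557 -0.6803; -0.6803 1.5246]
tr(P') = 4.6803


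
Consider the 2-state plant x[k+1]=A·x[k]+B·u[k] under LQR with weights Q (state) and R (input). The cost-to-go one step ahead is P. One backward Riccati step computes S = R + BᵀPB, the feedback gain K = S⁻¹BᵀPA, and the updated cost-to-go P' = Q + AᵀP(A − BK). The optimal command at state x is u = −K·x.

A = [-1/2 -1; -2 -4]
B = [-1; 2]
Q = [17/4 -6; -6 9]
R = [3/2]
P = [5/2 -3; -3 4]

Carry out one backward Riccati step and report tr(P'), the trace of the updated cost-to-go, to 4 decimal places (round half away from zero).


17.1465

BᵀP = [-8.5000 11.0000]
S = R + BᵀPB = [3/2] + [30.5000] = [32.0000]
BᵀPA = [-17.7500 -35.5000]
K = S⁻¹·BᵀPA = [-0.5547 -1.1094]
A−BK = [-1.0547 -2.1094; -0.8906 -1.7813]
AᵀP(A−BK) = [0.7793 1.5586; 1.5586 3.1172]
P' = Q + AᵀP(A−BK) = [5.0293 -4.4414; -4.4414 12.1172]
tr(P') = 17.1465


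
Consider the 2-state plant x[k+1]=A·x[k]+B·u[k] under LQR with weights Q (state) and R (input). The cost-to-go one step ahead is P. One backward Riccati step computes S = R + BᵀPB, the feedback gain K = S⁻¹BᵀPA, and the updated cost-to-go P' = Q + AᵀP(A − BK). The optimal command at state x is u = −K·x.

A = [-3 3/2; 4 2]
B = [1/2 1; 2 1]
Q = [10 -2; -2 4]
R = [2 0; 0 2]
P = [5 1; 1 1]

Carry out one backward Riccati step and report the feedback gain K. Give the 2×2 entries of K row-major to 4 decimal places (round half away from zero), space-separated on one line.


BᵀP = [4.5000 2.5000; 6.0000 2.0000]
S = R + BᵀPB = [2 0; 0 2] + [7.2500 7.0000; 7.0000 8.0000] = [9.2500 7.0000; 7.0000 10.0000]
BᵀPA = [-3.5000 11.7500; -10.0000 13.0000]
K = S⁻¹·BᵀPA = [0.8046 0.6092; -1.5632 0.8736]
A−BK = [-1.8391 0.3218; 3.9540 -0.0920]
AᵀP(A−BK) = [24.1839 -3.6322; -3.6322 2.7356]
P' = Q + AᵀP(A−BK) = [34.1839 -5.6322; -5.6322 6.7356]
tr(P') = 40.9195

0.8046 0.6092 -1.5632 0.8736
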